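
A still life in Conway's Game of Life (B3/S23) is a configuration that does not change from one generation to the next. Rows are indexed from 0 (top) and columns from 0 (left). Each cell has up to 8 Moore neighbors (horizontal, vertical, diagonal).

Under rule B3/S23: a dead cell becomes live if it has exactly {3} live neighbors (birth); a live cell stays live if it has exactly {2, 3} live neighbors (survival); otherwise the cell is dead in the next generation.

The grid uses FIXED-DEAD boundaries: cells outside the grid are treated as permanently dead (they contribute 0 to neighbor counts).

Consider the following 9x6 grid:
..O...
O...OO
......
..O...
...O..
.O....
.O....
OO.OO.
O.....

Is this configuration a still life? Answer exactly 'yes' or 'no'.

Compute generation 1 and compare to generation 0 (given above):
Generation 1:
......
......
......
......
..O...
..O...
.O....
OOO...
OO....
Cell (0,2) differs: gen0=1 vs gen1=0 -> NOT a still life.

Answer: no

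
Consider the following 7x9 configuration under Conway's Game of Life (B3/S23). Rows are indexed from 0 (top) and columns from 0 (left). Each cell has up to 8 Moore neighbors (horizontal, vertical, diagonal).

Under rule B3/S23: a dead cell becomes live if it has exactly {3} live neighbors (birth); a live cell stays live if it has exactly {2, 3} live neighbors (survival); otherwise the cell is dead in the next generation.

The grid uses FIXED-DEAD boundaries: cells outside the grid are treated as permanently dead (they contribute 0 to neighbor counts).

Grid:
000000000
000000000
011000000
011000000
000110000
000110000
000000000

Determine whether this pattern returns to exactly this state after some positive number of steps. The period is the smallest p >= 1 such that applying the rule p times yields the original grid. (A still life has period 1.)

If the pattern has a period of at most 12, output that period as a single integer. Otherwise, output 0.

Simulating and comparing each generation to the original:
Gen 0 (original, given above): 8 live cells
Gen 1: 6 live cells, differs from original
Gen 2: 8 live cells, MATCHES original -> period = 2

Answer: 2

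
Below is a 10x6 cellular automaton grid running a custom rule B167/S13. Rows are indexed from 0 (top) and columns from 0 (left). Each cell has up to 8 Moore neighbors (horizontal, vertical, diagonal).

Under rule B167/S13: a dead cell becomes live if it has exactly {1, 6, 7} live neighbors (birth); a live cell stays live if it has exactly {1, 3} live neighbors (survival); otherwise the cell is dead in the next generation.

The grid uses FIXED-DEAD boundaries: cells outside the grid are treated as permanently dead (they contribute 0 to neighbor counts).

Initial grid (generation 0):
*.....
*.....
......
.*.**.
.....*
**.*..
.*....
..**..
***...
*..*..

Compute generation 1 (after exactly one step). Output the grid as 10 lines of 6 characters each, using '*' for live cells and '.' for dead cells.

Simulating step by step:
Generation 0 (given above): 17 live cells
Generation 1: 11 live cells
(generation 1 grid is the final answer)

Answer: *.....
*.....
.....*
*..*..
.....*
.....*
.*....
....*.
......
...**.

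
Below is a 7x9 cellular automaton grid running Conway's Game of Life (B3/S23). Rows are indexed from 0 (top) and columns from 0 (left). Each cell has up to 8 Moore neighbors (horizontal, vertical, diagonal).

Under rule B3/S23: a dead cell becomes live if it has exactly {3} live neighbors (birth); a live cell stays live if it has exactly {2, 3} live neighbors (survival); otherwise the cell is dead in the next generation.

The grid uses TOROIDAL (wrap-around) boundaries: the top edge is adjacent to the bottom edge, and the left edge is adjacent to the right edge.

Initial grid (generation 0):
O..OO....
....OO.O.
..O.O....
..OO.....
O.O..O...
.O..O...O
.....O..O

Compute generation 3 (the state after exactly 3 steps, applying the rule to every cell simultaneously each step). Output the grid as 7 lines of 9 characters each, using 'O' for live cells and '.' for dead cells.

Answer: ..OO.....
.......O.
......O..
.O..O....
O.O.OO...
.....OOOO
OOOO....O

Derivation:
Simulating step by step:
Generation 0 (given above): 18 live cells
Generation 1: 19 live cells
...O..O.O
.....O...
..O.OO...
..O.O....
O.O.O....
.O..OO..O
...O.O..O
Generation 2: 22 live cells
.....OOO.
...O.OO..
....OO...
..O.O....
O.O.O....
.OO..O..O
..OO.OO.O
Generation 3: 19 live cells
(generation 3 grid is the final answer)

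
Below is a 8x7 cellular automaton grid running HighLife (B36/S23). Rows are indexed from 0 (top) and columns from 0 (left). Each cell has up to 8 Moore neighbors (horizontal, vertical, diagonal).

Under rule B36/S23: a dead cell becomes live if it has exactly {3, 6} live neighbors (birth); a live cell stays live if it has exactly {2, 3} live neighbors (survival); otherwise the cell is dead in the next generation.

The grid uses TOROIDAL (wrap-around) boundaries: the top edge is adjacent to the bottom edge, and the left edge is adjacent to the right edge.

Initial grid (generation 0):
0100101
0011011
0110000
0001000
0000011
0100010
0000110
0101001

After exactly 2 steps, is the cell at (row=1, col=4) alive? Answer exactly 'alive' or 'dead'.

Simulating step by step:
Generation 0 (given above): 19 live cells
Generation 1: 21 live cells
0100101
0001111
0100100
0010000
0000111
0000000
1010111
0011001
Generation 2: 21 live cells
0000011
0011001
0010100
0001100
0000010
1001010
1110111
0010010

Cell (1,4) at generation 2: 0 -> dead

Answer: dead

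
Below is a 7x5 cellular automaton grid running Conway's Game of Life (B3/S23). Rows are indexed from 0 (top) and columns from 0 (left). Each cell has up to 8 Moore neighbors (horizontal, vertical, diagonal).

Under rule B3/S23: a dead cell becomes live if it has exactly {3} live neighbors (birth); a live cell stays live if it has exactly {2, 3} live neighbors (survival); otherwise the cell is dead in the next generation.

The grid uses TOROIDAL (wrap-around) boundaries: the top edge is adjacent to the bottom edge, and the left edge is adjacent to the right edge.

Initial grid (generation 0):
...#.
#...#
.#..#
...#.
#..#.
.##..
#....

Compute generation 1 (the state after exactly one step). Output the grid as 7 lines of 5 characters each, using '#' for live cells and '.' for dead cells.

Answer: #....
#..##
...##
#.##.
.#.##
###.#
.##..

Derivation:
Simulating step by step:
Generation 0 (given above): 11 live cells
Generation 1: 18 live cells
(generation 1 grid is the final answer)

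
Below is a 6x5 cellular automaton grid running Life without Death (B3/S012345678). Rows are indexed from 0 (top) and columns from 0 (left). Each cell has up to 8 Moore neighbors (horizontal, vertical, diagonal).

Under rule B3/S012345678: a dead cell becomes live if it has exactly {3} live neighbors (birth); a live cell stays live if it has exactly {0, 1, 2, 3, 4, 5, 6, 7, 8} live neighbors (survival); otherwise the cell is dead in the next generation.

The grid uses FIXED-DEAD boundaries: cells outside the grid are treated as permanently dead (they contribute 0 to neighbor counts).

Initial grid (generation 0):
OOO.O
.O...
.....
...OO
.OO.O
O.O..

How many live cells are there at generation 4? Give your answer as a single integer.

Simulating step by step:
Generation 0 (given above): 12 live cells
Generation 1: 16 live cells
OOO.O
OOO..
.....
..OOO
.OO.O
O.OO.
Generation 2: 19 live cells
OOOOO
OOOO.
.....
.OOOO
.OO.O
O.OO.
Generation 3: 23 live cells
OOOOO
OOOOO
O...O
.OOOO
OOO.O
O.OO.
Generation 4: 23 live cells
OOOOO
OOOOO
O...O
.OOOO
OOO.O
O.OO.
Population at generation 4: 23

Answer: 23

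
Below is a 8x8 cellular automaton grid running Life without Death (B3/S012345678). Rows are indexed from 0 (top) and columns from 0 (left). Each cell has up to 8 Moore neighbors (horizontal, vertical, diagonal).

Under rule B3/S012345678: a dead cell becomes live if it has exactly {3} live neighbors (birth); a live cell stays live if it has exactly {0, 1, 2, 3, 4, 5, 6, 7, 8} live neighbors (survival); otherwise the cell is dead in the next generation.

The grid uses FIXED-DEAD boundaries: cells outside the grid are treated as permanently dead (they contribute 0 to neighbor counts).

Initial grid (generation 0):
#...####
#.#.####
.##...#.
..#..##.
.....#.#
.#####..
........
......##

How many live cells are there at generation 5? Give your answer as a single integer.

Answer: 48

Derivation:
Simulating step by step:
Generation 0 (given above): 26 live cells
Generation 1: 38 live cells
##.#####
#.#.####
.##.#.#.
.##..###
.#...#.#
.######.
..#####.
......##
Generation 2: 48 live cells
########
#.#.####
###.#.#.
########
##...#.#
.#######
.######.
...##.##
Generation 3: 48 live cells
########
#.#.####
###.#.#.
########
##...#.#
.#######
.######.
...##.##
Generation 4: 48 live cells
########
#.#.####
###.#.#.
########
##...#.#
.#######
.######.
...##.##
Generation 5: 48 live cells
########
#.#.####
###.#.#.
########
##...#.#
.#######
.######.
...##.##
Population at generation 5: 48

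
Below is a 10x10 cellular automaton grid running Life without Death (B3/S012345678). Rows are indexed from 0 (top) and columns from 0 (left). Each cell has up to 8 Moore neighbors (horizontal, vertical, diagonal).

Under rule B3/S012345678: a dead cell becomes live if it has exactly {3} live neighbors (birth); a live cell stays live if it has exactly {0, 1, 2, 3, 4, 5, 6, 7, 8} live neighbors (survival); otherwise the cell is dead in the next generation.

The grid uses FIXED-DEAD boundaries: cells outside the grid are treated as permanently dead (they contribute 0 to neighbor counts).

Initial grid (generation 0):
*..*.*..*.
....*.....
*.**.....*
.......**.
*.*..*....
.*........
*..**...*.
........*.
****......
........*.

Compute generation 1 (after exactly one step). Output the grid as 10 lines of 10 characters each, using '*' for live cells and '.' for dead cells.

Answer: *..***..*.
.**.*.....
*.**....**
..**...**.
***..*....
*****.....
*..**...*.
*...*...*.
****......
.**.....*.

Derivation:
Simulating step by step:
Generation 0 (given above): 25 live cells
Generation 1: 40 live cells
(generation 1 grid is the final answer)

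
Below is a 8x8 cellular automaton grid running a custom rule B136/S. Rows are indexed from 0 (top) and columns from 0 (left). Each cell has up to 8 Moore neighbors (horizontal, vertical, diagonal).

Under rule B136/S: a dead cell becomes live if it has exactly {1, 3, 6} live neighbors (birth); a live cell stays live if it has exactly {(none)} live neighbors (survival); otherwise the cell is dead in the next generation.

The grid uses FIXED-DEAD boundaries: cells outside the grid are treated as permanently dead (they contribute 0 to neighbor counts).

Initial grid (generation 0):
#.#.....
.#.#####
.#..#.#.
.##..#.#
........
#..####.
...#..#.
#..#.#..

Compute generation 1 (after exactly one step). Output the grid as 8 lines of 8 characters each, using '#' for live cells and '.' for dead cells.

Answer: .#.####.
#.......
#....#..
......#.
.###....
.#......
..#.#...
.#..#..#

Derivation:
Simulating step by step:
Generation 0 (given above): 25 live cells
Generation 1: 18 live cells
(generation 1 grid is the final answer)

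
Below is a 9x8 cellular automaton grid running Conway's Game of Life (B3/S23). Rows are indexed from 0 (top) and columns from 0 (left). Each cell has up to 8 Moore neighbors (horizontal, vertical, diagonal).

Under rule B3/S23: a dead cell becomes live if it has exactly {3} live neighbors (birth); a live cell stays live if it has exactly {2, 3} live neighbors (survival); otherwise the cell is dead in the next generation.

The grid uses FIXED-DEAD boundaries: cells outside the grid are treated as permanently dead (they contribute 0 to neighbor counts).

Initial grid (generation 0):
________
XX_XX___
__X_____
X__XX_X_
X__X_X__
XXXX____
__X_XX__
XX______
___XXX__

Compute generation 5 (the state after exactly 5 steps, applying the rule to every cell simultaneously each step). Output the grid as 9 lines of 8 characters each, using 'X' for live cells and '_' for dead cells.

Simulating step by step:
Generation 0 (given above): 24 live cells
Generation 1: 19 live cells
________
_XXX____
X_X__X__
_XXXXX__
X____X__
X____X__
____X___
_XX_____
____X___
Generation 2: 20 live cells
__X_____
_XXX____
X____X__
X_XX_XX_
X_XX_XX_
____XX__
_X______
___X____
________
Generation 3: 20 live cells
_XXX____
_XXX____
X____XX_
X_XX____
__X_____
_XXXXXX_
____X___
________
________
Generation 4: 16 live cells
_X_X____
X__XX___
X___X___
__XX____
_____X__
_XX_XX__
__X_X___
________
________
Generation 5: 23 live cells
(generation 5 grid is the final answer)

Answer: __XXX___
XXXXX___
_XX_X___
___XX___
_X___X__
_XX_XX__
_XX_XX__
________
________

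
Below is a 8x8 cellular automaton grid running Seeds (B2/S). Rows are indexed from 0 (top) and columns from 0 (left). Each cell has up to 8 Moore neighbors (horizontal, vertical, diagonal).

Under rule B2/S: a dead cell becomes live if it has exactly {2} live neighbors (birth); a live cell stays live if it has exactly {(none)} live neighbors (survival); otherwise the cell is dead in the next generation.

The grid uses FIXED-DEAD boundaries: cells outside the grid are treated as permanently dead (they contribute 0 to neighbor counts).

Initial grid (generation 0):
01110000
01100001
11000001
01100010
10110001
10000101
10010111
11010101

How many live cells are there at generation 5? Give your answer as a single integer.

Answer: 8

Derivation:
Simulating step by step:
Generation 0 (given above): 29 live cells
Generation 1: 5 live cells
10000000
00000010
00010000
00000000
00001100
00000000
00000000
00000000
Generation 2: 4 live cells
00000000
00000000
00000000
00010100
00000000
00001100
00000000
00000000
Generation 3: 6 live cells
00000000
00000000
00001000
00001000
00010010
00000000
00001100
00000000
Generation 4: 8 live cells
00000000
00000000
00010100
00000000
00001100
00010010
00000000
00001100
Generation 5: 8 live cells
00000000
00001000
00001000
00010010
00010010
00000000
00010010
00000000
Population at generation 5: 8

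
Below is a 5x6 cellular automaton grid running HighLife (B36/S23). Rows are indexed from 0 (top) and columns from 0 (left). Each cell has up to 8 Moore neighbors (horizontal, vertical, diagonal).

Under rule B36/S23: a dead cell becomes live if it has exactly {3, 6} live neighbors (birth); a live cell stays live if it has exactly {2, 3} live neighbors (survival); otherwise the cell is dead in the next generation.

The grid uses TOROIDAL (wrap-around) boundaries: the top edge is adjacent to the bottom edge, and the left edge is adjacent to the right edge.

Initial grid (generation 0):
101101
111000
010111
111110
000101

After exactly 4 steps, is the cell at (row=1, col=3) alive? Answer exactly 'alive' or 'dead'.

Simulating step by step:
Generation 0 (given above): 18 live cells
Generation 1: 6 live cells
000101
000000
100000
010000
001010
Generation 2: 6 live cells
000110
000000
000000
010000
001110
Generation 3: 6 live cells
001010
000000
000000
001100
001010
Generation 4: 6 live cells
000000
000000
000000
001100
011110

Cell (1,3) at generation 4: 0 -> dead

Answer: dead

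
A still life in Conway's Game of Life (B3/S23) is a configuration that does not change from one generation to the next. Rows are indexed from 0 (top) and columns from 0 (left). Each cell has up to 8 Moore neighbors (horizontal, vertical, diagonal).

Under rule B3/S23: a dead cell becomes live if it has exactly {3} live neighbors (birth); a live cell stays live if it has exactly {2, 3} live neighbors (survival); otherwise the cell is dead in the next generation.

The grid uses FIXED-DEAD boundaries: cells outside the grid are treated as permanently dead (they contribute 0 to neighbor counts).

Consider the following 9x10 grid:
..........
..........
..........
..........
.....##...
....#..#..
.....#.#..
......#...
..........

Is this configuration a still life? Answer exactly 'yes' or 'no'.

Compute generation 1 and compare to generation 0 (given above):
Generation 1:
..........
..........
..........
..........
.....##...
....#..#..
.....#.#..
......#...
..........
The grids are IDENTICAL -> still life.

Answer: yes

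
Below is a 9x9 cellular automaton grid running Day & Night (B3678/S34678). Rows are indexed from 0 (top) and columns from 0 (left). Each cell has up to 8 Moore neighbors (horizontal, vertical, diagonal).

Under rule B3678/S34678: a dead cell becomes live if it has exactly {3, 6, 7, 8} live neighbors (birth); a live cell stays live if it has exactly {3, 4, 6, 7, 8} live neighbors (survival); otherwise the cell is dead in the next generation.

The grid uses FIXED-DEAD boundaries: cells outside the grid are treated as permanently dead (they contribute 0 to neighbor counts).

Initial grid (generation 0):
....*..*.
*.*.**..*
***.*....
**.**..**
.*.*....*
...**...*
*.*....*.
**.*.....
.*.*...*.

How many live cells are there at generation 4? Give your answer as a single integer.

Answer: 14

Derivation:
Simulating step by step:
Generation 0 (given above): 32 live cells
Generation 1: 26 live cells
...*.*...
....**...
*****..**
*.***....
*..*....*
.*.*...*.
..*.*....
**.......
*........
Generation 2: 20 live cells
.........
.*...**..
.***.....
**.**..**
...*.....
...**....
*.**.....
.*.......
.*.......
Generation 3: 18 live cells
.........
.........
.*.*.***.
.****....
...*.....
...**....
.****....
**.......
.........
Generation 4: 14 live cells
.........
......*..
...*.....
...****..
.........
....*....
*****....
.*.*.....
.........
Population at generation 4: 14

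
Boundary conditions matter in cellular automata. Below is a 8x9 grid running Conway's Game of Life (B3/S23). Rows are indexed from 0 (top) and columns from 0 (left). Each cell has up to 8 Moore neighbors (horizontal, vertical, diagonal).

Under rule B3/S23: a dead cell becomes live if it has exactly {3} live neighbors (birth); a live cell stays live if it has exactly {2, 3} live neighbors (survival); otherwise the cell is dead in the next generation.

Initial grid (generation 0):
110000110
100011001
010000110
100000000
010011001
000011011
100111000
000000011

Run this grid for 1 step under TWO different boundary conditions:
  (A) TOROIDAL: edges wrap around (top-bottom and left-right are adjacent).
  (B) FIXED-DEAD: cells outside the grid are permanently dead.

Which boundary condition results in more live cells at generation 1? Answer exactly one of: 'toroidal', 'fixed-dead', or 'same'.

Answer: same

Derivation:
Under TOROIDAL boundary, generation 1:
010001100
000001000
010001110
110001111
000011111
000000011
100101000
010011010
Population = 28

Under FIXED-DEAD boundary, generation 1:
110001110
100001001
110001110
110001110
000011111
000000011
000101000
000010000
Population = 28

Comparison: toroidal=28, fixed-dead=28 -> same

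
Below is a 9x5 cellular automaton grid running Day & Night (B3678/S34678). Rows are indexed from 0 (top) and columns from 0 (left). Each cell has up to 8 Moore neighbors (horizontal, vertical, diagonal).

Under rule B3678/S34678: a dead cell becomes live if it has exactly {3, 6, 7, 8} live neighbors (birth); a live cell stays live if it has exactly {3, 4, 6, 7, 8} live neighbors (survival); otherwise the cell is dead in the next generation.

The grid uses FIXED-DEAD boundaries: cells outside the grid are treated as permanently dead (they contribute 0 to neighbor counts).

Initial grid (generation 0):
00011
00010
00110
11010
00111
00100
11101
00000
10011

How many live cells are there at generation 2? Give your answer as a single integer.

Answer: 14

Derivation:
Simulating step by step:
Generation 0 (given above): 19 live cells
Generation 1: 17 live cells
00000
00010
01111
01100
00110
00111
01010
10101
00000
Generation 2: 14 live cells
00000
00011
01010
01111
00001
01001
01000
01010
00000
Population at generation 2: 14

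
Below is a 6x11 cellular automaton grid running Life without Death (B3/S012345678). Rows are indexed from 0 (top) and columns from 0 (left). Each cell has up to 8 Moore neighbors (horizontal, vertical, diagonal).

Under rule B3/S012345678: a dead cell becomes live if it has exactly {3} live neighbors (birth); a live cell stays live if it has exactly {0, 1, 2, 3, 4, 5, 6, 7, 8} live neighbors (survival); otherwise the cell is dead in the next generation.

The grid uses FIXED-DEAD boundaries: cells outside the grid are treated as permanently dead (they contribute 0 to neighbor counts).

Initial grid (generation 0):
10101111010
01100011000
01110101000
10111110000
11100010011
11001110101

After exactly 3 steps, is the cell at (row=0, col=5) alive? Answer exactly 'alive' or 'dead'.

Simulating step by step:
Generation 0 (given above): 35 live cells
Generation 1: 42 live cells
10111111110
11100011000
11110101000
10111111000
11100010011
11101111101
Generation 2: 45 live cells
10111111110
11100011000
11110101100
10111111100
11100010011
11111111101
Generation 3: 46 live cells
10111111110
11100011010
11110101100
10111111100
11100010011
11111111101

Cell (0,5) at generation 3: 1 -> alive

Answer: alive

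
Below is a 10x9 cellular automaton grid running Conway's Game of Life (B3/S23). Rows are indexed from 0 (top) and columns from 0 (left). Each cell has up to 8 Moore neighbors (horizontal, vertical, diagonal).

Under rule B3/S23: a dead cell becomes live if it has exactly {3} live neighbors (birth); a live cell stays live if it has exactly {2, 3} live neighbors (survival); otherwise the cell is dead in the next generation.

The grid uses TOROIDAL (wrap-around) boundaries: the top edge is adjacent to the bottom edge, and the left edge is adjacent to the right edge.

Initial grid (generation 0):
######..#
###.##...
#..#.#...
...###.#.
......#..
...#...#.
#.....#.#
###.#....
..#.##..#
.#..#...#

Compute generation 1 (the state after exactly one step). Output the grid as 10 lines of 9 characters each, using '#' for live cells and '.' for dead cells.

Answer: ........#
......#..
#.......#
...#.#...
...#.###.
......###
#.##...##
..#.#..#.
..#.##..#
.......##

Derivation:
Simulating step by step:
Generation 0 (given above): 36 live cells
Generation 1: 27 live cells
(generation 1 grid is the final answer)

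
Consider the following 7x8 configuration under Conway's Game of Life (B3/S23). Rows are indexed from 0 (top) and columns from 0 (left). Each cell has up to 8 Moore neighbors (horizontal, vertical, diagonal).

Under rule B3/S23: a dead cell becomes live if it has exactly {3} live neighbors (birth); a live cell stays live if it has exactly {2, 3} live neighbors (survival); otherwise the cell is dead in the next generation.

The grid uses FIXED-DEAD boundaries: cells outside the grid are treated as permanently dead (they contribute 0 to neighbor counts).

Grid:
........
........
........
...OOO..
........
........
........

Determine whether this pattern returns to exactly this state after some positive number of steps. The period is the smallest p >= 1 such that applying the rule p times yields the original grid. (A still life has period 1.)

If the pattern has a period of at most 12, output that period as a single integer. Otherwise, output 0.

Simulating and comparing each generation to the original:
Gen 0 (original, given above): 3 live cells
Gen 1: 3 live cells, differs from original
Gen 2: 3 live cells, MATCHES original -> period = 2

Answer: 2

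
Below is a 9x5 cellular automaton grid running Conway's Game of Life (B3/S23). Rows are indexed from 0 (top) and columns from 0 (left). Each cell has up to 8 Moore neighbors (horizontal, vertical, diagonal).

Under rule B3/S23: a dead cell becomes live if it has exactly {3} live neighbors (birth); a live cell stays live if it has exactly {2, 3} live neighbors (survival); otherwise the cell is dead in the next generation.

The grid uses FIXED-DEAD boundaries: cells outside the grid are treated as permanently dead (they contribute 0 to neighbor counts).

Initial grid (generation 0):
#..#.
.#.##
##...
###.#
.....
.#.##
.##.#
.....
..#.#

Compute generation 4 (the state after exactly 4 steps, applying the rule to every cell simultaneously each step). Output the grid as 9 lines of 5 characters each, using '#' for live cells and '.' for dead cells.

Answer: .....
.#.#.
#..#.
#...#
#...#
#...#
#.#.#
.###.
.###.

Derivation:
Simulating step by step:
Generation 0 (given above): 19 live cells
Generation 1: 19 live cells
..###
.#.##
....#
#.#..
#...#
.#.##
.##.#
.##..
.....
Generation 2: 18 live cells
..#.#
.....
.##.#
.#.#.
#.#.#
##..#
#...#
.###.
.....
Generation 3: 18 live cells
.....
.##..
.###.
#...#
#.#.#
#...#
#...#
.###.
..#..
Generation 4: 19 live cells
(generation 4 grid is the final answer)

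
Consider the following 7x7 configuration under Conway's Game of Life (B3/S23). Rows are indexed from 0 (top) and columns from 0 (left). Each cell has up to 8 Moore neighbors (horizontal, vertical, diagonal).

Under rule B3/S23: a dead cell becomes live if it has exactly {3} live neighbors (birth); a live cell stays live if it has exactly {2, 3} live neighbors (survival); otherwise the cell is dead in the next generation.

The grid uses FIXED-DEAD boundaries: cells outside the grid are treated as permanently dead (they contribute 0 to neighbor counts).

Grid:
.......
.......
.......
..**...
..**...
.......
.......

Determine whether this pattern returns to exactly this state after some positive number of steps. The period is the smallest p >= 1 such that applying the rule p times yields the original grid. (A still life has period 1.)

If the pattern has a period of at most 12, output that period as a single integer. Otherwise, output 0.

Answer: 1

Derivation:
Simulating and comparing each generation to the original:
Gen 0 (original, given above): 4 live cells
Gen 1: 4 live cells, MATCHES original -> period = 1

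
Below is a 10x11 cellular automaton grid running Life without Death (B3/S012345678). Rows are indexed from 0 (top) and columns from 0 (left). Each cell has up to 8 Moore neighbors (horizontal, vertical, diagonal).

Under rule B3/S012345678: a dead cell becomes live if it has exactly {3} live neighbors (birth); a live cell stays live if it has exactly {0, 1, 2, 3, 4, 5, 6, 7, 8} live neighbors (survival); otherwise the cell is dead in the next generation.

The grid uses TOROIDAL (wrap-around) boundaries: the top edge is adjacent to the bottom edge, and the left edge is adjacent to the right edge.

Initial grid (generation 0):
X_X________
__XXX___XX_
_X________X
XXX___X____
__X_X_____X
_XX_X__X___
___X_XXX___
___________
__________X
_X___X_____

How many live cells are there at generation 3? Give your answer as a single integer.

Answer: 65

Derivation:
Simulating step by step:
Generation 0 (given above): 27 live cells
Generation 1: 38 live cells
X_X_X______
X_XXX___XXX
_X_______XX
XXXX__X___X
__X_XX____X
_XX_X__X___
__XXXXXX___
______X____
__________X
XX___X_____
Generation 2: 51 live cells
X_X_XX___X_
X_XXX___XXX
_X__X___XXX
XXXXXXX___X
__X_XXX___X
_XX_X__X___
_XXXXXXX___
___XX_XX___
X_________X
XX___X____X
Generation 3: 65 live cells
X_X_XX__XX_
X_XXX___XXX
_X__X__XXXX
XXXXXXXX__X
__X_XXXX__X
XXX_X__X___
_XXXXXXXX__
XX_XX_XX___
XX__XXX___X
XX__XX___XX
Population at generation 3: 65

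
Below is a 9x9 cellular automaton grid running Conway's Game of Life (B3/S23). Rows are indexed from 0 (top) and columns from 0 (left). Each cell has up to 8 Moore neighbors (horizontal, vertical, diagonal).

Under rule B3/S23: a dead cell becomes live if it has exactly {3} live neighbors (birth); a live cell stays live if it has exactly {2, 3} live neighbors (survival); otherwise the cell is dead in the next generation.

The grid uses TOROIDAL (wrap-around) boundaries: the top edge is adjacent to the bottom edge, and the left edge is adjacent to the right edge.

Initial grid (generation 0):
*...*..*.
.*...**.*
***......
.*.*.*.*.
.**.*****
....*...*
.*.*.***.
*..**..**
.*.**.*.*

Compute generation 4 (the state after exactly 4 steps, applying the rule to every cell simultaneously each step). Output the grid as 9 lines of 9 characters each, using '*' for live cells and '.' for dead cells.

Simulating step by step:
Generation 0 (given above): 38 live cells
Generation 1: 29 live cells
.****....
..*..****
....**.**
...*.*.*.
.**.....*
.*......*
..**.**..
.*.......
.**...*..
Generation 2: 27 live cells
*...*....
***.....*
...*.....
*.**.*.*.
.**....**
.*.*...*.
***......
.*.*.**..
*........
Generation 3: 24 live cells
.........
****....*
...**....
*..**.**.
....*..*.
...*...*.
*..**.*..
.........
**..**...
Generation 4: 26 live cells
(generation 4 grid is the final answer)

Answer: ...**...*
*****....
.....*.*.
......***
....**.*.
...*.****
...**....
**.*.....
.........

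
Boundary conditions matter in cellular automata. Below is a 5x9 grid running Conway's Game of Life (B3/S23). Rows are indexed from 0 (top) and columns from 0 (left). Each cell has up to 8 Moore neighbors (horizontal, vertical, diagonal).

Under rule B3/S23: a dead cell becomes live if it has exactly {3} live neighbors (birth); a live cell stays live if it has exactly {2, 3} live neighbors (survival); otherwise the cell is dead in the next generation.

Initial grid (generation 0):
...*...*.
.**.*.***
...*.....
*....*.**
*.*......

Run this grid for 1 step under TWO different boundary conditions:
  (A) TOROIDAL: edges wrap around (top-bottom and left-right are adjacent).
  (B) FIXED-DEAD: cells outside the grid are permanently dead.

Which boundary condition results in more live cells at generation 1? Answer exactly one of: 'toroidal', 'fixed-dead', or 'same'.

Answer: toroidal

Derivation:
Under TOROIDAL boundary, generation 1:
*..*..**.
..*.*.***
.*****...
**......*
**....**.
Population = 21

Under FIXED-DEAD boundary, generation 1:
..**..***
..*.*.***
.*****...
.*.......
.*.......
Population = 17

Comparison: toroidal=21, fixed-dead=17 -> toroidal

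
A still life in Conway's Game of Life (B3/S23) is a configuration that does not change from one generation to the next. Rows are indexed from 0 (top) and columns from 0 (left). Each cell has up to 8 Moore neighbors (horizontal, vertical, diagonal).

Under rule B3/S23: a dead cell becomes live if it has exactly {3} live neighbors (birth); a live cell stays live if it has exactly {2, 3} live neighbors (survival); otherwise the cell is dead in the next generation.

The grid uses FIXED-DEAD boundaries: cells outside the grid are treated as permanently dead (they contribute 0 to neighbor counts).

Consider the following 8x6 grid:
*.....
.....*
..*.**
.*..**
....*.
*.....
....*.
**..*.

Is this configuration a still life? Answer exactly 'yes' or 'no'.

Compute generation 1 and compare to generation 0 (given above):
Generation 1:
......
....**
...*..
......
....**
......
**....
......
Cell (0,0) differs: gen0=1 vs gen1=0 -> NOT a still life.

Answer: no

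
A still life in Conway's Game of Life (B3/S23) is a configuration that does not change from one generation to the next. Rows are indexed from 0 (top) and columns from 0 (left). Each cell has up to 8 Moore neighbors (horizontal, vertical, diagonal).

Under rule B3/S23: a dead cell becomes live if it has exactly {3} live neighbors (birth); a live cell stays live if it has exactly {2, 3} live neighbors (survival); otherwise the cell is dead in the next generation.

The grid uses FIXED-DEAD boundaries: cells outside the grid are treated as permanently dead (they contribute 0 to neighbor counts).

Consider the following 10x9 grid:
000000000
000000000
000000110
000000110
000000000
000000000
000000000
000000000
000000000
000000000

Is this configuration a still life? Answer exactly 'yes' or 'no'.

Answer: yes

Derivation:
Compute generation 1 and compare to generation 0 (given above):
Generation 1:
000000000
000000000
000000110
000000110
000000000
000000000
000000000
000000000
000000000
000000000
The grids are IDENTICAL -> still life.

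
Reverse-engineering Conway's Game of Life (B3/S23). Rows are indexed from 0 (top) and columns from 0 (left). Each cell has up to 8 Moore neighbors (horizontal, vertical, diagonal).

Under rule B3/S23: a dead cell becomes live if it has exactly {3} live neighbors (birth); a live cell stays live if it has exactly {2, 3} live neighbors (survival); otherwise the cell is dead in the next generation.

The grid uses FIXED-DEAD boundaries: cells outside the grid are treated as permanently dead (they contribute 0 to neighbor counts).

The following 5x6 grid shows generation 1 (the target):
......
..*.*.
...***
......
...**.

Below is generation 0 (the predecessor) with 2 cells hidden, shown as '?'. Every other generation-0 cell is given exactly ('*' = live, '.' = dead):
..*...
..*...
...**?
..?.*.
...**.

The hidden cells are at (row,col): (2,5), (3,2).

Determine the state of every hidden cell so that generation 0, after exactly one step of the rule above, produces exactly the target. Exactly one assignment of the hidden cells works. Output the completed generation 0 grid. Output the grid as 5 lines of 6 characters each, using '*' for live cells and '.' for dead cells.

Hidden generation-0 cells (in order): (2,5), (3,2).
A hidden cell only influences target cells in its own 3x3 neighborhood. Try each of the 2^2 = 4 assignments, step the completed generation 0 forward once under B3/S23, and compare with the target:
  (2,5)=. (3,2)=. -> step gives (1,4)='.' but target has '*' -> reject
  (2,5)=. (3,2)=* -> step gives (1,4)='.' but target has '*' -> reject
  (2,5)=* (3,2)=. -> step reproduces the target at every cell -> ACCEPT
  (2,5)=* (3,2)=* -> step gives (2,2)='*' but target has '.' -> reject
Unique solution: (2,5)=live, (3,2)=dead.
Check: live-neighbor counts of every cell in the completed generation 0:
021200
022432
012332
002554
001222
Applying B3/S23 to generation 0 with these counts gives:
......
..*.*.
...***
......
...**.
which matches the target exactly.

Answer: ..*...
..*...
...***
....*.
...**.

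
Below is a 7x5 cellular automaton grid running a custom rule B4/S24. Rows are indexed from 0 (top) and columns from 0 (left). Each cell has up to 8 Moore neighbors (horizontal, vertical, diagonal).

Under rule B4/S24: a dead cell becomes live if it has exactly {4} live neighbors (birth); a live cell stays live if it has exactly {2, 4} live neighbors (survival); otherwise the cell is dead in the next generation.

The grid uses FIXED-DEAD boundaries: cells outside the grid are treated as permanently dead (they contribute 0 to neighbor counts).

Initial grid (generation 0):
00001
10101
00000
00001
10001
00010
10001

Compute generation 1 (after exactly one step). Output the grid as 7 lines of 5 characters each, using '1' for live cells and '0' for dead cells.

Answer: 00000
00000
00000
00000
00001
00010
00000

Derivation:
Simulating step by step:
Generation 0 (given above): 10 live cells
Generation 1: 2 live cells
(generation 1 grid is the final answer)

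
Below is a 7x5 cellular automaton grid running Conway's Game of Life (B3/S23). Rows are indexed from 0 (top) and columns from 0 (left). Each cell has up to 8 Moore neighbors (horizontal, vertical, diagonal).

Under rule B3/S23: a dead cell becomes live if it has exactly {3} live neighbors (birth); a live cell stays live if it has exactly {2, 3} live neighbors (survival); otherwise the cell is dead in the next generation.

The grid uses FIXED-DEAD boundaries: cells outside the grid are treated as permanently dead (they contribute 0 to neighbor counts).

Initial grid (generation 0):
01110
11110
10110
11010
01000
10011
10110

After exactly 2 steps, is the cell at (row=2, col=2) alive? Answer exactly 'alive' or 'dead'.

Answer: dead

Derivation:
Simulating step by step:
Generation 0 (given above): 20 live cells
Generation 1: 17 live cells
10010
10001
00001
10010
01011
10011
01111
Generation 2: 12 live cells
00000
00011
00011
00110
11000
10000
01101

Cell (2,2) at generation 2: 0 -> dead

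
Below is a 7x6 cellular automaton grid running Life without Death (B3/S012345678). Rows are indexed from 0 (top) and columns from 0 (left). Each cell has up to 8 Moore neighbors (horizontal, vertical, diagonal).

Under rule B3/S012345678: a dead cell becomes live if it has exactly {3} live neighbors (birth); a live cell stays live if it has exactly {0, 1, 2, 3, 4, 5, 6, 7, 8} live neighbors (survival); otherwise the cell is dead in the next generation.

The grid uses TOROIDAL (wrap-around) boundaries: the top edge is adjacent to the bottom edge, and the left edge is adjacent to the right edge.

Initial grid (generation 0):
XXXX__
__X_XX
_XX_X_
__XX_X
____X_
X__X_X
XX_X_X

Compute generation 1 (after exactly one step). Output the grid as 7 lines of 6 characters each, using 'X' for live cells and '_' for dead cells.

Simulating step by step:
Generation 0 (given above): 21 live cells
Generation 1: 27 live cells
(generation 1 grid is the final answer)

Answer: XXXX__
__X_XX
XXX_X_
_XXX_X
X_X_X_
XXXX_X
XX_X_X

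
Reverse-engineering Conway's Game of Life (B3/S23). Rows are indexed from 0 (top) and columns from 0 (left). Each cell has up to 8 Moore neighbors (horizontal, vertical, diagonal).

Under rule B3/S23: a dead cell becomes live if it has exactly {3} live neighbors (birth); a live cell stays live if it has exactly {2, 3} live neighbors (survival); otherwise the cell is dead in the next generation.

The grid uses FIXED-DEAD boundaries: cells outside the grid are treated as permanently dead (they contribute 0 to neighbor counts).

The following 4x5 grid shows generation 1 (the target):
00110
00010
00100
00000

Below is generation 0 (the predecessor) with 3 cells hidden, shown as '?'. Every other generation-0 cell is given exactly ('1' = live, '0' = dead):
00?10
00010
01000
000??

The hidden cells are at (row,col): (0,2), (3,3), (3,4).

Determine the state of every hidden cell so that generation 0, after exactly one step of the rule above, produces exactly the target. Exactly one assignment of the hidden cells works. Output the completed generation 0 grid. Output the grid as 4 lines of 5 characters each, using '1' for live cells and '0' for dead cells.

Hidden generation-0 cells (in order): (0,2), (3,3), (3,4).
A hidden cell only influences target cells in its own 3x3 neighborhood. Try each of the 2^3 = 8 assignments, step the completed generation 0 forward once under B3/S23, and compare with the target:
  (0,2)=0 (3,3)=0 (3,4)=0 -> step gives (0,2)='0' but target has '1' -> reject
  (0,2)=0 (3,3)=0 (3,4)=1 -> step gives (0,2)='0' but target has '1' -> reject
  (0,2)=0 (3,3)=1 (3,4)=0 -> step gives (0,2)='0' but target has '1' -> reject
  (0,2)=0 (3,3)=1 (3,4)=1 -> step gives (0,2)='0' but target has '1' -> reject
  (0,2)=1 (3,3)=0 (3,4)=0 -> step gives (2,2)='0' but target has '1' -> reject
  (0,2)=1 (3,3)=0 (3,4)=1 -> step gives (2,2)='0' but target has '1' -> reject
  (0,2)=1 (3,3)=1 (3,4)=0 -> step reproduces the target at every cell -> ACCEPT
  (0,2)=1 (3,3)=1 (3,4)=1 -> step gives (2,3)='1' but target has '0' -> reject
Unique solution: (0,2)=live, (3,3)=live, (3,4)=dead.
Check: live-neighbor counts of every cell in the completed generation 0:
01222
12422
10322
11201
Applying B3/S23 to generation 0 with these counts gives:
00110
00010
00100
00000
which matches the target exactly.

Answer: 00110
00010
01000
00010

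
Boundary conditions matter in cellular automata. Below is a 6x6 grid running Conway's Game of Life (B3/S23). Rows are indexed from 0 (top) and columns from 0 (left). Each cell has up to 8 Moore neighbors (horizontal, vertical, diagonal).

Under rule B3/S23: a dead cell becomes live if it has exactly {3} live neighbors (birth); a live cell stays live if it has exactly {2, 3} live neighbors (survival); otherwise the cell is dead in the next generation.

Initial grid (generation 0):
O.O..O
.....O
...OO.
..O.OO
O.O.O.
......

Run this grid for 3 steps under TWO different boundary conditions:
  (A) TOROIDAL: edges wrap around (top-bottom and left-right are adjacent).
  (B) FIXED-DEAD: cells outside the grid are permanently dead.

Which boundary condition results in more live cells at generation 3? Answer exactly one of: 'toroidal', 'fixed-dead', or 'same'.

Answer: toroidal

Derivation:
Under TOROIDAL boundary, generation 3:
.O....
..O.OO
...OO.
.....O
...OOO
.....O
Population = 11

Under FIXED-DEAD boundary, generation 3:
......
......
...O..
.O...O
.O..OO
......
Population = 6

Comparison: toroidal=11, fixed-dead=6 -> toroidal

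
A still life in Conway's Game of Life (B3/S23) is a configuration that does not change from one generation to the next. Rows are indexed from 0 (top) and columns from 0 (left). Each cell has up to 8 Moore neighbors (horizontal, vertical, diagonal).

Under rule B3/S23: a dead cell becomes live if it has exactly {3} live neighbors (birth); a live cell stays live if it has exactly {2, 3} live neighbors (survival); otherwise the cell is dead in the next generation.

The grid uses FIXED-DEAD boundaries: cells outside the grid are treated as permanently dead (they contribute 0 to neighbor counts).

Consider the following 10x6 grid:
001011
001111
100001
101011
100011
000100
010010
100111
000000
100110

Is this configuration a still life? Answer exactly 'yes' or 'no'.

Compute generation 1 and compare to generation 0 (given above):
Generation 1:
001001
011000
001000
100100
010001
000101
001001
000111
000001
000000
Cell (0,4) differs: gen0=1 vs gen1=0 -> NOT a still life.

Answer: no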